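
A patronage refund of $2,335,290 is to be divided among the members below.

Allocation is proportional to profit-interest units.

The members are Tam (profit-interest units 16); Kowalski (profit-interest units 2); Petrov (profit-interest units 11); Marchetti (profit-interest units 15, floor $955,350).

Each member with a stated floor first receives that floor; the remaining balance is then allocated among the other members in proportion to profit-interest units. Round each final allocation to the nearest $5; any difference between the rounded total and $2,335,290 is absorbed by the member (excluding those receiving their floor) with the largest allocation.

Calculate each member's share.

Guaranteed amounts: Marchetti $955,350. Remaining pool $1,379,940.
Remaining pool split over remaining profit-interest units 29: Tam 761,346.21 → $761,345; Kowalski 95,168.28 → $95,170; Petrov 523,425.52 → $523,425.

Tam: $761,345; Kowalski: $95,170; Petrov: $523,425; Marchetti: $955,350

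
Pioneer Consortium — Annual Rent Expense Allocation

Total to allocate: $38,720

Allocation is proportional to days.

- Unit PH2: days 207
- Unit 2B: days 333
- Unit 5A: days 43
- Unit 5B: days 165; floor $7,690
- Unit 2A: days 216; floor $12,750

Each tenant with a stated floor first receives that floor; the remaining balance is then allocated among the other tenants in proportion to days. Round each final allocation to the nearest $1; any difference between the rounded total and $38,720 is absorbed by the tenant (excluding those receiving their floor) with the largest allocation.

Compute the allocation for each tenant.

Unit PH2: $6,490; Unit 2B: $10,442; Unit 5A: $1,348; Unit 5B: $7,690; Unit 2A: $12,750

Minimums first: Unit 5B $7,690; Unit 2A $12,750. Balance $18,280.
Balance split over remaining days 583: Unit PH2 6,490.497 → $6,490; Unit 2B 10,441.23 → $10,441; Unit 5A 1,348.27 → $1,348.
Rounding difference +$1 applied to Unit 2B → $10,442.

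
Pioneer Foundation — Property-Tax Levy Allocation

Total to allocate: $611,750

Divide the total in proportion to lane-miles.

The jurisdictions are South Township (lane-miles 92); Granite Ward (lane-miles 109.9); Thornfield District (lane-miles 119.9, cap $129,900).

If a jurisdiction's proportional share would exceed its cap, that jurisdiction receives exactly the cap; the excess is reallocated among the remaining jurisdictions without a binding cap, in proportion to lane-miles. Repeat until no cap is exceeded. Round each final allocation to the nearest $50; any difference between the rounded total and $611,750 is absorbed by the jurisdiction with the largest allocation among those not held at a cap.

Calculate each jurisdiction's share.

Total lane-miles = 321.8.
Proportional shares (ignoring caps): South Township 174,894.34; Granite Ward 208,922.70; Thornfield District 227,932.96.
Held at cap: Thornfield District ($129,900); remaining pool $481,850 reallocated over remaining lane-miles 201.9.
Remaining shares: South Township 219,565.13 → $219,550; Granite Ward 262,284.87 → $262,300.

South Township: $219,550 · Granite Ward: $262,300 · Thornfield District: $129,900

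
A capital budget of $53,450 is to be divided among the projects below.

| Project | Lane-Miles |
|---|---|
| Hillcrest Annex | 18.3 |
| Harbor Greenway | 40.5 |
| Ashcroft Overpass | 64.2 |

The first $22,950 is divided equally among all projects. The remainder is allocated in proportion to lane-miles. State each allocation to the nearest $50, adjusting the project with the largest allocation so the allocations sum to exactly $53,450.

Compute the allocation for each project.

First tranche $22,950 split equally: $7,650 each.
Remainder $30,500 by lane-miles (total 123): Hillcrest Annex 4,537.80 → $4,550; Harbor Greenway 10,042.68 → $10,050; Ashcroft Overpass 15,919.51 → $15,900.
Totals: Hillcrest Annex $7,650 + $4,550 = $12,200; Harbor Greenway $7,650 + $10,050 = $17,700; Ashcroft Overpass $7,650 + $15,900 = $23,550.

Hillcrest Annex: $12,200; Harbor Greenway: $17,700; Ashcroft Overpass: $23,550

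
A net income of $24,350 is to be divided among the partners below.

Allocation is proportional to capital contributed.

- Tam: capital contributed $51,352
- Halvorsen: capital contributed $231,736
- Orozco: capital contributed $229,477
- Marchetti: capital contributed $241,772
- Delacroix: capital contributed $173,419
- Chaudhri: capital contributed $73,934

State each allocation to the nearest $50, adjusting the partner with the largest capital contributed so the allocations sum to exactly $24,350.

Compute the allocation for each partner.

Combined capital contributed = 51,352 + 231,736 + 229,477 + 241,772 + 173,419 + 73,934 = 1,001,690.
Pro-rata amounts: Tam 1,248.31; Halvorsen 5,633.25; Orozco 5,578.34; Marchetti 5,877.22; Delacroix 4,215.63; Chaudhri 1,797.26.
Rounded to nearest $50: Tam $1,250; Halvorsen $5,650; Orozco $5,600; Marchetti $5,900; Delacroix $4,200; Chaudhri $1,800. Sum = $24,400.
Difference $24,350 − $24,400 = −$50 applied to largest capital contributed (Marchetti): Marchetti becomes $5,850.

Tam: $1,250 | Halvorsen: $5,650 | Orozco: $5,600 | Marchetti: $5,850 | Delacroix: $4,200 | Chaudhri: $1,800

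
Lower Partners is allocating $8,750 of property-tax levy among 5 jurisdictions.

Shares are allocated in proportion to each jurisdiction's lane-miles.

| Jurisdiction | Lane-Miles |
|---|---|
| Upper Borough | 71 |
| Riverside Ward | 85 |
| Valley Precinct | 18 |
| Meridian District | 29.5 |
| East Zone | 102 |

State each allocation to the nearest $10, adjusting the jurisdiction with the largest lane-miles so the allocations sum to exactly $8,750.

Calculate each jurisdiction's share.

Upper Borough: $2,030 · Riverside Ward: $2,430 · Valley Precinct: $520 · Meridian District: $840 · East Zone: $2,930

Total lane-miles = 305.5.
Raw shares: Upper Borough 71/305.5 × $8,750 = 2,033.55; Riverside Ward 85/305.5 × $8,750 = 2,434.53; Valley Precinct 18/305.5 × $8,750 = 515.55; Meridian District 29.5/305.5 × $8,750 = 844.93; East Zone 102/305.5 × $8,750 = 2,921.44.
Rounded to nearest $10: Upper Borough $2,030; Riverside Ward $2,430; Valley Precinct $520; Meridian District $840; East Zone $2,920. Sum = $8,740.
Difference $8,750 − $8,740 = +$10 applied to largest lane-miles (East Zone): East Zone becomes $2,930.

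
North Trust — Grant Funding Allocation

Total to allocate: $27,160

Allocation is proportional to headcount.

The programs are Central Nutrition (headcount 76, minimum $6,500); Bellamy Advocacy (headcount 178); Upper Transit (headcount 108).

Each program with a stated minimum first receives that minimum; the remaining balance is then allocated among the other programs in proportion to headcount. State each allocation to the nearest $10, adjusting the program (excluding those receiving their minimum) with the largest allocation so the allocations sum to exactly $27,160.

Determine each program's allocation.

Fund the minimums — Central Nutrition $6,500. Remaining pool $20,660.
Remaining pool split over remaining headcount 286: Bellamy Advocacy 12,858.32 → $12,860; Upper Transit 7,801.68 → $7,800.

Central Nutrition: $6,500 · Bellamy Advocacy: $12,860 · Upper Transit: $7,800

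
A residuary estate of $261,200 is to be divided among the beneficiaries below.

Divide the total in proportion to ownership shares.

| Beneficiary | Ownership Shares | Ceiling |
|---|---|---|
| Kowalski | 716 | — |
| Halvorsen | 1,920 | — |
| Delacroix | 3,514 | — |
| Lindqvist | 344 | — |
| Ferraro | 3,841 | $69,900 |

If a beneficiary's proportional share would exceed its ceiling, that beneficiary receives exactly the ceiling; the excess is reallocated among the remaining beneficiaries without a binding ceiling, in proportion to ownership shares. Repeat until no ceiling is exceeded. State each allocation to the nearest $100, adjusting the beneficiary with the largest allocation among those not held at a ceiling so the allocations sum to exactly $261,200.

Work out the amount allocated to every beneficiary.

Kowalski: $21,100 · Halvorsen: $56,600 · Delacroix: $103,500 · Lindqvist: $10,100 · Ferraro: $69,900

Ownership shares total: 10,335.
Unconstrained shares: Kowalski 18,095.71; Halvorsen 48,524.82; Delacroix 88,810.53; Lindqvist 8,694.03; Ferraro 97,074.91.
Capped: Ferraro ($69,900); remaining pool $191,300 reallocated over remaining ownership shares 6,494.
Shares after redistribution: Kowalski 21,091.90 → $21,100; Halvorsen 56,559.29 → $56,600; Delacroix 103,515.28 → $103,500; Lindqvist 10,133.54 → $10,100.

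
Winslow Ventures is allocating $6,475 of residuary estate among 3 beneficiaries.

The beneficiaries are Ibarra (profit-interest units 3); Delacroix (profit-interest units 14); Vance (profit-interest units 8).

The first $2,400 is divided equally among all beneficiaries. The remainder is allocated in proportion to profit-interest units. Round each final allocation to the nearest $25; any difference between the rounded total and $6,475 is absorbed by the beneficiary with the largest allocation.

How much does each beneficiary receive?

First tranche $2,400 split equally: $800 each.
Remainder $4,075 by profit-interest units (total 25): Ibarra 489.00 → $500; Delacroix 2,282.00 → $2,275; Vance 1,304.00 → $1,300.
Totals: Ibarra $800 + $500 = $1,300; Delacroix $800 + $2,275 = $3,075; Vance $800 + $1,300 = $2,100.

Ibarra: $1,300; Delacroix: $3,075; Vance: $2,100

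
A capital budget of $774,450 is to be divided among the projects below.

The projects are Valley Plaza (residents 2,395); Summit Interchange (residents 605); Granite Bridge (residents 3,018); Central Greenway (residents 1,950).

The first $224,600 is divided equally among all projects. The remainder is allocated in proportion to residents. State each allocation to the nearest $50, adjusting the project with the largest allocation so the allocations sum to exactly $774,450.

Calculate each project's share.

Valley Plaza: $221,400 | Summit Interchange: $97,900 | Granite Bridge: $264,450 | Central Greenway: $190,700

$224,600 shared equally gives $56,150 per project.
Remainder $549,850 by residents (total 7,968): Valley Plaza 165,272.43 → $165,250; Summit Interchange 41,749.40 → $41,750; Granite Bridge 208,263.97 → $208,250; Central Greenway 134,564.19 → $134,550.
Rounding difference +$50 on remainder applied to Granite Bridge.
Totals: Valley Plaza $56,150 + $165,250 = $221,400; Summit Interchange $56,150 + $41,750 = $97,900; Granite Bridge $56,150 + $208,300 = $264,450; Central Greenway $56,150 + $134,550 = $190,700.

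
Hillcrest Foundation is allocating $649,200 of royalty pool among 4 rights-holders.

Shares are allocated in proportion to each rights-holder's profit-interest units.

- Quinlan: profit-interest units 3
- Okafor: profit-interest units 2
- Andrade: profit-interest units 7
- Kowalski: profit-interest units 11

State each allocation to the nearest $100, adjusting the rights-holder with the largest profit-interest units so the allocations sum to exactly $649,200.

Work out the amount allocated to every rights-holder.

Profit-interest units total: 23.
Unrounded shares: Quinlan 3/23 × $649,200 = 84,678.26; Okafor 2/23 × $649,200 = 56,452.17; Andrade 7/23 × $649,200 = 197,582.61; Kowalski 11/23 × $649,200 = 310,486.96.
At nearest $100: Quinlan $84,700; Okafor $56,500; Andrade $197,600; Kowalski $310,500. Sum = $649,300.
Difference $649,200 − $649,300 = −$100 applied to largest profit-interest units (Kowalski): Kowalski becomes $310,400.

Quinlan: $84,700; Okafor: $56,500; Andrade: $197,600; Kowalski: $310,400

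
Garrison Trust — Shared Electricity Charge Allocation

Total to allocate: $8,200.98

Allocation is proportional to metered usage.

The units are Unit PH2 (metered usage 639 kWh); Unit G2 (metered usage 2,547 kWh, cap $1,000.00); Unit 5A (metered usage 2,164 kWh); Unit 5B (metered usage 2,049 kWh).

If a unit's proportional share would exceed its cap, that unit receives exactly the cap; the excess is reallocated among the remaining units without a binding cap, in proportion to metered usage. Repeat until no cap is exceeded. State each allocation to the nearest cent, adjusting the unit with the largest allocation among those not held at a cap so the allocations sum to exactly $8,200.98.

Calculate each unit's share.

Unit PH2: $948.36; Unit G2: $1,000.00; Unit 5A: $3,211.65; Unit 5B: $3,040.97

Metered usage total: 7,399.
Unconstrained shares: Unit PH2 708.2614; Unit G2 2,823.0702; Unit 5A 2,398.5567; Unit 5B 2,271.0918.
Capped: Unit G2 ($1,000.00); balance $7,200.98 reallocated over remaining metered usage 4,852.
Redistributed shares: Unit PH2 948.3566 → $948.36; Unit 5A 3,211.6490 → $3,211.65; Unit 5B 3,040.9744 → $3,040.97.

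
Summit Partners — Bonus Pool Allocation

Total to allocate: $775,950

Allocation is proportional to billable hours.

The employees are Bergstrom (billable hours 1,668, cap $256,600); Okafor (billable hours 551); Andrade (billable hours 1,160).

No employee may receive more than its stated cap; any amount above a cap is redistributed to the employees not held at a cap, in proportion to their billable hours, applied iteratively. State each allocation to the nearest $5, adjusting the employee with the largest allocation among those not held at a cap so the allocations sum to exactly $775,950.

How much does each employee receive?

Bergstrom: $256,600 | Okafor: $167,250 | Andrade: $352,100

Billable hours total: 3,379.
Pro-rata shares before constraints: Bergstrom 383,037.76; Okafor 126,531.06; Andrade 266,381.18.
Held at cap: Bergstrom ($256,600); remaining pool $519,350 reallocated over remaining billable hours 1,711.
Shares after redistribution: Okafor 167,248.31 → $167,250; Andrade 352,101.69 → $352,100.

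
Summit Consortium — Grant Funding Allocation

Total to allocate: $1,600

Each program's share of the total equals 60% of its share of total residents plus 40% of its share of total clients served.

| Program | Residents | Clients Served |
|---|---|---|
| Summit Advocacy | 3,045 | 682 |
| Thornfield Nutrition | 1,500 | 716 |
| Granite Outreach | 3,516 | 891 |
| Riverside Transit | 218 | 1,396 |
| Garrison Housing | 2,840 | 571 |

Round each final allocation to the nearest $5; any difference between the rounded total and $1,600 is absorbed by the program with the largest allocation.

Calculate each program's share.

Summit Advocacy: $365 | Thornfield Nutrition: $235 | Granite Outreach: $440 | Riverside Transit: $230 | Garrison Housing: $330

Totals — residents 11,119, clients served 4,256.
Blended shares (60% residents + 40% clients served): Summit Advocacy 0.2284; Thornfield Nutrition 0.1482; Granite Outreach 0.2735; Riverside Transit 0.1430; Garrison Housing 0.2069.
Raw shares: Summit Advocacy 365.46; Thornfield Nutrition 237.18; Granite Outreach 437.55; Riverside Transit 228.75; Garrison Housing 331.07.
After rounding ($5): Summit Advocacy $365; Thornfield Nutrition $235; Granite Outreach $440; Riverside Transit $230; Garrison Housing $330. Sum = $1,600.
Sum already equals the total — no adjustment.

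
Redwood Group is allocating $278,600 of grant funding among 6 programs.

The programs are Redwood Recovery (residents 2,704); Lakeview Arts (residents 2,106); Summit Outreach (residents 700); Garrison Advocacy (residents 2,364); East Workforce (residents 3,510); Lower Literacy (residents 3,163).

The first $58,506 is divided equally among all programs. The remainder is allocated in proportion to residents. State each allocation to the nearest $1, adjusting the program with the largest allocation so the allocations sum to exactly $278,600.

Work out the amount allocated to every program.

Equal tier: $58,506 ÷ 6 = $9,751 apiece.
Remainder $220,094 by residents (total 14,547): Redwood Recovery 40,911.13 → $40,911; Lakeview Arts 31,863.47 → $31,863; Summit Outreach 10,590.90 → $10,591; Garrison Advocacy 35,766.98 → $35,767; East Workforce 53,105.79 → $53,106; Lower Literacy 47,855.73 → $47,856.
Totals: Redwood Recovery $9,751 + $40,911 = $50,662; Lakeview Arts $9,751 + $31,863 = $41,614; Summit Outreach $9,751 + $10,591 = $20,342; Garrison Advocacy $9,751 + $35,767 = $45,518; East Workforce $9,751 + $53,106 = $62,857; Lower Literacy $9,751 + $47,856 = $57,607.

Redwood Recovery: $50,662; Lakeview Arts: $41,614; Summit Outreach: $20,342; Garrison Advocacy: $45,518; East Workforce: $62,857; Lower Literacy: $57,607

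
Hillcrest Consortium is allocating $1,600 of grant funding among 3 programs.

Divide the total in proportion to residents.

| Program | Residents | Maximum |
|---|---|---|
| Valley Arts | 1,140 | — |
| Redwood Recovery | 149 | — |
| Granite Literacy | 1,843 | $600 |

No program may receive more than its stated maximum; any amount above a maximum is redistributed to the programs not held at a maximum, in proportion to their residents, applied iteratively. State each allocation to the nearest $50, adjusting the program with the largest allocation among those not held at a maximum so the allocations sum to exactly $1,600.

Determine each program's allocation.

Total residents = 3,132.
Proportional shares (ignoring caps): Valley Arts 582.38; Redwood Recovery 76.12; Granite Literacy 941.51.
Held at cap: Granite Literacy ($600); residual $1,000 reallocated over remaining residents 1,289.
Shares after redistribution: Valley Arts 884.41 → $900; Redwood Recovery 115.59 → $100.

Valley Arts: $900; Redwood Recovery: $100; Granite Literacy: $600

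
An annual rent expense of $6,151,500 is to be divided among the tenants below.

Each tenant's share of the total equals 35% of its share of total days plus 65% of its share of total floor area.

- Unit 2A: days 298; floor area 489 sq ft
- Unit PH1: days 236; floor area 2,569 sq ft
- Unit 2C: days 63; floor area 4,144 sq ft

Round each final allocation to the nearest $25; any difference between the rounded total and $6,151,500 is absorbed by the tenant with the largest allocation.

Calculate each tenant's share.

Unit 2A: $1,346,200 | Unit PH1: $2,277,400 | Unit 2C: $2,527,900

Days total 597; floor area total 7,202.
Composite weights (35% days + 65% floor area): Unit 2A 0.2188; Unit PH1 0.3702; Unit 2C 0.4109.
Unrounded shares: Unit 2A 1,346,196.98; Unit PH1 2,277,393.96; Unit 2C 2,527,909.06.
Rounded to nearest $25: Unit 2A $1,346,200; Unit PH1 $2,277,400; Unit 2C $2,527,900. Sum = $6,151,500.
Sum already equals the total — no adjustment.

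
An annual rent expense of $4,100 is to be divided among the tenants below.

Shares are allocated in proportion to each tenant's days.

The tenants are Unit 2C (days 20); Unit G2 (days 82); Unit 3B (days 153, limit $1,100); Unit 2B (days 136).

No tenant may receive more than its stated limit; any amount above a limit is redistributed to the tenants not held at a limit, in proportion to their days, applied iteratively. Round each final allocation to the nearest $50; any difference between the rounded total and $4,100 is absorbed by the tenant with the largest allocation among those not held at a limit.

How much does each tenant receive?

Total days = 391.
Unconstrained shares: Unit 2C 209.72; Unit G2 859.85; Unit 3B 1,604.35; Unit 2B 1,426.09.
Capped: Unit 3B ($1,100); balance $3,000 reallocated over remaining days 238.
Remaining shares: Unit 2C 252.10 → $250; Unit G2 1,033.61 → $1,050; Unit 2B 1,714.29 → $1,700.

Unit 2C: $250 · Unit G2: $1,050 · Unit 3B: $1,100 · Unit 2B: $1,700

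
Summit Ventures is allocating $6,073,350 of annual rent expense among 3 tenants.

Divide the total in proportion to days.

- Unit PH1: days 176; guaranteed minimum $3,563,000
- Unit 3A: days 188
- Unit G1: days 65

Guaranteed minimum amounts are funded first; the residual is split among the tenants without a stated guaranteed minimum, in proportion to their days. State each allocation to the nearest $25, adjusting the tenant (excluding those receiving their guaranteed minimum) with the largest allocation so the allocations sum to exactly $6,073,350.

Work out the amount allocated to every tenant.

Minimums first: Unit PH1 $3,563,000. Remaining pool $2,510,350.
Remaining pool split over remaining days 253: Unit 3A 1,865,398.42 → $1,865,400; Unit G1 644,951.58 → $644,950.

Unit PH1: $3,563,000; Unit 3A: $1,865,400; Unit G1: $644,950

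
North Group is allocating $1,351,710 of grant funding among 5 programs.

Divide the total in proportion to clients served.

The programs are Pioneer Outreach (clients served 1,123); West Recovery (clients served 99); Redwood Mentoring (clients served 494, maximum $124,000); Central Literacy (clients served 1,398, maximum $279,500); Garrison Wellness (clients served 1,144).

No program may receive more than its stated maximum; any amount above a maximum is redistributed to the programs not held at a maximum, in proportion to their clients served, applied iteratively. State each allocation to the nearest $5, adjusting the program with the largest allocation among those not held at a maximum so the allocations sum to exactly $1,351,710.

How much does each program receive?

Sum of clients served: 4,258.
Unconstrained shares: Pioneer Outreach 356,498.43; West Recovery 31,427.73; Redwood Mentoring 156,821.22; Central Literacy 443,797.69; Garrison Wellness 363,164.92.
Cap binds for Redwood Mentoring ($124,000), Central Literacy ($279,500); residual $948,210 reallocated over remaining clients served 2,366.
Redistributed shares: Pioneer Outreach 450,059.10 → $450,060; West Recovery 39,675.74 → $39,675; Garrison Wellness 458,475.16 → $458,475.

Pioneer Outreach: $450,060 | West Recovery: $39,675 | Redwood Mentoring: $124,000 | Central Literacy: $279,500 | Garrison Wellness: $458,475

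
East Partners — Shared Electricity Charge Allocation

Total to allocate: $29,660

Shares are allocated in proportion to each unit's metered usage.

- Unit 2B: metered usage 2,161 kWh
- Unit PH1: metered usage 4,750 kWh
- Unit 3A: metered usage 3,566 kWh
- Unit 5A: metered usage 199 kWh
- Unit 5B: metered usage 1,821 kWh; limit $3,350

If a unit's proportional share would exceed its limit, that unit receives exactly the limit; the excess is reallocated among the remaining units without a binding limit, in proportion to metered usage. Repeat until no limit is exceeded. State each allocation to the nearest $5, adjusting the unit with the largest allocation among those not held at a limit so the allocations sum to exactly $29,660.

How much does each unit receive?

Unit 2B: $5,325; Unit PH1: $11,705; Unit 3A: $8,790; Unit 5A: $490; Unit 5B: $3,350

Total metered usage = 12,497.
Unconstrained shares: Unit 2B 5,128.85; Unit PH1 11,273.51; Unit 3A 8,463.44; Unit 5A 472.30; Unit 5B 4,321.91.
Held at cap: Unit 5B ($3,350); remaining pool $26,310 reallocated over remaining metered usage 10,676.
Shares after redistribution: Unit 2B 5,325.58 → $5,325; Unit PH1 11,705.93 → $11,705; Unit 3A 8,788.07 → $8,790; Unit 5A 490.42 → $490.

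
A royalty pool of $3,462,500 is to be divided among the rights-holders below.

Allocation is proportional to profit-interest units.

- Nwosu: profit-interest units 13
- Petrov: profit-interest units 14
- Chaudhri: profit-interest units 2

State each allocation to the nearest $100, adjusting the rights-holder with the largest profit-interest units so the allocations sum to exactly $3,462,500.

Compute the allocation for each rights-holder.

Combined profit-interest units = 29.
Proportional shares: Nwosu 13/29 × $3,462,500 = 1,552,155.17; Petrov 14/29 × $3,462,500 = 1,671,551.72; Chaudhri 2/29 × $3,462,500 = 238,793.10.
Rounded to nearest $100: Nwosu $1,552,200; Petrov $1,671,600; Chaudhri $238,800. Sum = $3,462,600.
Difference $3,462,500 − $3,462,600 = −$100 applied to largest profit-interest units (Petrov): Petrov becomes $1,671,500.

Nwosu: $1,552,200 · Petrov: $1,671,500 · Chaudhri: $238,800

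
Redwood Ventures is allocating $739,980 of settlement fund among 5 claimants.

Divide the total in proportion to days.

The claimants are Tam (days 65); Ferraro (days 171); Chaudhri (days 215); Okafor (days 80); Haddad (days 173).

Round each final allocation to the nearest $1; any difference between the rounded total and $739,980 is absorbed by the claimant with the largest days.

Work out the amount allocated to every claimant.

Tam: $68,322 · Ferraro: $179,739 · Chaudhri: $225,988 · Okafor: $84,089 · Haddad: $181,842

Combined days = 65 + 171 + 215 + 80 + 173 = 704.
Proportional shares: Tam 68,322.02; Ferraro 179,739.46; Chaudhri 225,988.21; Okafor 84,088.64; Haddad 181,841.68.
At nearest $1: Tam $68,322; Ferraro $179,739; Chaudhri $225,988; Okafor $84,089; Haddad $181,842. Sum = $739,980.
Rounded total matches; no reconciliation needed.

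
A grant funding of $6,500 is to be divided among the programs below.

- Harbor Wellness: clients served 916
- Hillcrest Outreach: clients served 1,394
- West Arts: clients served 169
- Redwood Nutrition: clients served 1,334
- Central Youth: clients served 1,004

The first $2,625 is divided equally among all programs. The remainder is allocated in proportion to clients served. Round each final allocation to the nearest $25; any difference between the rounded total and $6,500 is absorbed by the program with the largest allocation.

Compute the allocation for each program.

Equal tier: $2,625 ÷ 5 = $525 apiece.
Remainder $3,875 by clients served (total 4,817): Harbor Wellness 736.87 → $725; Hillcrest Outreach 1,121.39 → $1,125; West Arts 135.95 → $125; Redwood Nutrition 1,073.13 → $1,075; Central Youth 807.66 → $800.
Rounding difference +$25 on remainder applied to Hillcrest Outreach.
Totals: Harbor Wellness $525 + $725 = $1,250; Hillcrest Outreach $525 + $1,150 = $1,675; West Arts $525 + $125 = $650; Redwood Nutrition $525 + $1,075 = $1,600; Central Youth $525 + $800 = $1,325.

Harbor Wellness: $1,250 · Hillcrest Outreach: $1,675 · West Arts: $650 · Redwood Nutrition: $1,600 · Central Youth: $1,325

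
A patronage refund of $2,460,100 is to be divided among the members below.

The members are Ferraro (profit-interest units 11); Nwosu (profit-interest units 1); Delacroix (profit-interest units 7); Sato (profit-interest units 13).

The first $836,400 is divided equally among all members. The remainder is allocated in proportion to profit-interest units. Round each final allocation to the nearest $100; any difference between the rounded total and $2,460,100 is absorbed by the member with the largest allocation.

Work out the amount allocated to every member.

First tranche $836,400 split equally: $209,100 each.
Remainder $1,623,700 by profit-interest units (total 32): Ferraro 558,146.88 → $558,100; Nwosu 50,740.62 → $50,700; Delacroix 355,184.38 → $355,200; Sato 659,628.12 → $659,600.
Rounding difference +$100 on remainder applied to Sato.
Totals: Ferraro $209,100 + $558,100 = $767,200; Nwosu $209,100 + $50,700 = $259,800; Delacroix $209,100 + $355,200 = $564,300; Sato $209,100 + $659,700 = $868,800.

Ferraro: $767,200; Nwosu: $259,800; Delacroix: $564,300; Sato: $868,800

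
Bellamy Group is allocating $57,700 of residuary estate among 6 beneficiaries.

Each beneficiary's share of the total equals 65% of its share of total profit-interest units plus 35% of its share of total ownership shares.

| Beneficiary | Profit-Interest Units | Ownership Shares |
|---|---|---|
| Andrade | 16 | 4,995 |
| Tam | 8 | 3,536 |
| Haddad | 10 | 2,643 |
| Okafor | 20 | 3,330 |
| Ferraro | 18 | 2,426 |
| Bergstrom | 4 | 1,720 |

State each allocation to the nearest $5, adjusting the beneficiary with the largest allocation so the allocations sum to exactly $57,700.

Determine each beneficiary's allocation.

Andrade: $13,305 | Tam: $7,775 | Haddad: $7,795 | Okafor: $13,480 | Ferraro: $11,510 | Bergstrom: $3,835

Totals — profit-interest units 76, ownership shares 18,650.
Blended shares (65% profit-interest units + 35% ownership shares): Andrade 0.2306; Tam 0.1348; Haddad 0.1351; Okafor 0.2335; Ferraro 0.1995; Bergstrom 0.0665.
Pro-rata amounts: Andrade 13,304.58; Tam 7,776.82; Haddad 7,796.82; Okafor 13,475.60; Ferraro 11,509.74; Bergstrom 3,836.44.
Rounded to nearest $5: Andrade $13,305; Tam $7,775; Haddad $7,795; Okafor $13,475; Ferraro $11,510; Bergstrom $3,835. Sum = $57,695.
Difference $57,700 − $57,695 = +$5 applied to largest allocation (Okafor): Okafor becomes $13,480.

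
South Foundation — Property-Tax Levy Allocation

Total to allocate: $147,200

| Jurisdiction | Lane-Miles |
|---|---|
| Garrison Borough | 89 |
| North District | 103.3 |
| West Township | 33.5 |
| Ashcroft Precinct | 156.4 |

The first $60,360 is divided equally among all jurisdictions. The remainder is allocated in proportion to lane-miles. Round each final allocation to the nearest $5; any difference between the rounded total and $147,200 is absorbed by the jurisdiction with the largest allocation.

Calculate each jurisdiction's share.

$60,360 shared equally gives $15,090 per jurisdiction.
Remainder $86,840 by lane-miles (total 382.2): Garrison Borough 20,221.77 → $20,220; North District 23,470.88 → $23,470; West Township 7,611.56 → $7,610; Ashcroft Precinct 35,535.78 → $35,535.
Rounding difference +$5 on remainder applied to Ashcroft Precinct.
Totals: Garrison Borough $15,090 + $20,220 = $35,310; North District $15,090 + $23,470 = $38,560; West Township $15,090 + $7,610 = $22,700; Ashcroft Precinct $15,090 + $35,540 = $50,630.

Garrison Borough: $35,310; North District: $38,560; West Township: $22,700; Ashcroft Precinct: $50,630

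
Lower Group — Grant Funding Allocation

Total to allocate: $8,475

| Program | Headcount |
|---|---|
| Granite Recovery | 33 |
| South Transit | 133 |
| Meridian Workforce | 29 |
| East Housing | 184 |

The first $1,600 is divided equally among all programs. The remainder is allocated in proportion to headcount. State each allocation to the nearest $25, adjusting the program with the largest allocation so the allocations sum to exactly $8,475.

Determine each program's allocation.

Equal tier: $1,600 ÷ 4 = $400 apiece.
Remainder $6,875 by headcount (total 379): Granite Recovery 598.61 → $600; South Transit 2,412.60 → $2,425; Meridian Workforce 526.06 → $525; East Housing 3,337.73 → $3,350.
Rounding difference −$25 on remainder applied to East Housing.
Totals: Granite Recovery $400 + $600 = $1,000; South Transit $400 + $2,425 = $2,825; Meridian Workforce $400 + $525 = $925; East Housing $400 + $3,325 = $3,725.

Granite Recovery: $1,000 · South Transit: $2,825 · Meridian Workforce: $925 · East Housing: $3,725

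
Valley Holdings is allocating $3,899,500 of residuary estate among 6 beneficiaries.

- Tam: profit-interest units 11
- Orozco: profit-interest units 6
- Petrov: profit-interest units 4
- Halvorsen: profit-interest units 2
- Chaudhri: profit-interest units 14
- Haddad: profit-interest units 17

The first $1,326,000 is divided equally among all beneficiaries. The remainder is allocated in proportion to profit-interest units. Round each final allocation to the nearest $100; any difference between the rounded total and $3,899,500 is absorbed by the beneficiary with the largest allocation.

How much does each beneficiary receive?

First tranche $1,326,000 split equally: $221,000 each.
Remainder $2,573,500 by profit-interest units (total 54): Tam 524,231.48 → $524,200; Orozco 285,944.44 → $285,900; Petrov 190,629.63 → $190,600; Halvorsen 95,314.81 → $95,300; Chaudhri 667,203.70 → $667,200; Haddad 810,175.93 → $810,200.
Rounding difference +$100 on remainder applied to Haddad.
Totals: Tam $221,000 + $524,200 = $745,200; Orozco $221,000 + $285,900 = $506,900; Petrov $221,000 + $190,600 = $411,600; Halvorsen $221,000 + $95,300 = $316,300; Chaudhri $221,000 + $667,200 = $888,200; Haddad $221,000 + $810,300 = $1,031,300.

Tam: $745,200 · Orozco: $506,900 · Petrov: $411,600 · Halvorsen: $316,300 · Chaudhri: $888,200 · Haddad: $1,031,300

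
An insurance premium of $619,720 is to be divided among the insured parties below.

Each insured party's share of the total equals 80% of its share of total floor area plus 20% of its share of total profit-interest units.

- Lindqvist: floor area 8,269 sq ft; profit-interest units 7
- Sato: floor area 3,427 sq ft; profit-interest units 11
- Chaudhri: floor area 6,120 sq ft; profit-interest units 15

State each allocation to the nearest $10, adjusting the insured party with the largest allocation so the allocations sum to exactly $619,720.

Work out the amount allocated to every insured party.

Floor area total 17,816; profit-interest units total 33.
Combined weights (80% floor area + 20% profit-interest units): Lindqvist 0.4137; Sato 0.2206; Chaudhri 0.3657.
Pro-rata amounts: Lindqvist 256,397.33; Sato 136,679.75; Chaudhri 226,642.91.
Rounded to nearest $10: Lindqvist $256,400; Sato $136,680; Chaudhri $226,640. Sum = $619,720.
Rounded total matches; no reconciliation needed.

Lindqvist: $256,400; Sato: $136,680; Chaudhri: $226,640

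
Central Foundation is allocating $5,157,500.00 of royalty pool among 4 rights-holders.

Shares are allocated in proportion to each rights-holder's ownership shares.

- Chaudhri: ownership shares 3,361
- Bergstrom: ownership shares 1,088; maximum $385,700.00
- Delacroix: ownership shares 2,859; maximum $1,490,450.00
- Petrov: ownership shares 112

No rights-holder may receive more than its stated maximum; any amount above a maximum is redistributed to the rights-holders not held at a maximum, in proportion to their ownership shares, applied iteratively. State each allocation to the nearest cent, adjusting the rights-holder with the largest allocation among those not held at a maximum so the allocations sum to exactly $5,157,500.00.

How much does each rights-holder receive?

Sum of ownership shares: 7,420.
Pro-rata shares before constraints: Chaudhri 2,336,166.7790; Bergstrom 756,247.9784; Delacroix 1,987,236.1860; Petrov 77,849.0566.
Cap binds for Bergstrom ($385,700.00), Delacroix ($1,490,450.00); balance $3,281,350.00 reallocated over remaining ownership shares 3,473.
Shares after redistribution: Chaudhri 3,175,530.4780 → $3,175,530.48; Petrov 105,819.5220 → $105,819.52.

Chaudhri: $3,175,530.48 | Bergstrom: $385,700.00 | Delacroix: $1,490,450.00 | Petrov: $105,819.52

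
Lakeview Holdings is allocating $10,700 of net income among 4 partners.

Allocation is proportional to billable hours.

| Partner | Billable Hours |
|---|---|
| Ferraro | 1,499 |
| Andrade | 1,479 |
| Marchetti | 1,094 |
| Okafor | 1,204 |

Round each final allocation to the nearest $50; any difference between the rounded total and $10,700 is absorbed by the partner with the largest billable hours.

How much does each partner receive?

Combined billable hours = 1,499 + 1,479 + 1,094 + 1,204 = 5,276.
Unrounded shares: Ferraro 3,040.05; Andrade 2,999.49; Marchetti 2,218.69; Okafor 2,441.77.
After rounding ($50): Ferraro $3,050; Andrade $3,000; Marchetti $2,200; Okafor $2,450. Sum = $10,700.
Rounded total matches; no reconciliation needed.

Ferraro: $3,050 | Andrade: $3,000 | Marchetti: $2,200 | Okafor: $2,450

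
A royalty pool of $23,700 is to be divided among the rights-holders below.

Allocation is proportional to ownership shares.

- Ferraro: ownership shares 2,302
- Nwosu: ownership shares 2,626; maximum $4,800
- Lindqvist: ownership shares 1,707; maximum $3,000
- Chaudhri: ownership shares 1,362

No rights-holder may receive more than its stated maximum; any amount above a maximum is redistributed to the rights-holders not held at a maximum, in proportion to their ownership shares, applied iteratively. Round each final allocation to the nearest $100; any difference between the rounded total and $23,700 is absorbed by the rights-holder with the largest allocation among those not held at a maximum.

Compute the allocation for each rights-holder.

Ferraro: $10,000 | Nwosu: $4,800 | Lindqvist: $3,000 | Chaudhri: $5,900

Ownership shares total: 7,997.
Proportional shares (ignoring caps): Ferraro 6,822.23; Nwosu 7,782.44; Lindqvist 5,058.88; Chaudhri 4,036.44.
Cap binds for Nwosu ($4,800), Lindqvist ($3,000); balance $15,900 reallocated over remaining ownership shares 3,664.
Shares after redistribution: Ferraro 9,989.57 → $10,000; Chaudhri 5,910.43 → $5,900.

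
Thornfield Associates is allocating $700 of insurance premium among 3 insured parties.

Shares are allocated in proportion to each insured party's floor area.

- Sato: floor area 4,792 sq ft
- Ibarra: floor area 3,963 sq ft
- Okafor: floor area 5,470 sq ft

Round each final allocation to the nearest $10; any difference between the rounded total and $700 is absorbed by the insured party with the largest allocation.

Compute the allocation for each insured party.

Combined floor area = 14,225.
Unrounded shares: Sato 4,792/14,225 × $700 = 235.81; Ibarra 3,963/14,225 × $700 = 195.02; Okafor 5,470/14,225 × $700 = 269.17.
Rounded to nearest $10: Sato $240; Ibarra $200; Okafor $270. Sum = $710.
Difference $700 − $710 = −$10 applied to largest allocation (Okafor): Okafor becomes $260.

Sato: $240 | Ibarra: $200 | Okafor: $260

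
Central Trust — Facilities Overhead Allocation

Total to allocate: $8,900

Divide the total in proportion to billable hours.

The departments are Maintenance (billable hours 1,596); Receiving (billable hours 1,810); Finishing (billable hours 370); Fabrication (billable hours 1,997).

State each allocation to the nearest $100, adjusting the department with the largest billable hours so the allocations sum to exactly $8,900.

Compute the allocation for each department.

Maintenance: $2,500; Receiving: $2,800; Finishing: $600; Fabrication: $3,000

Billable hours total: 1,596 + 1,810 + 370 + 1,997 = 5,773.
Unrounded shares: Maintenance 2,460.49; Receiving 2,790.40; Finishing 570.41; Fabrication 3,078.69.
Rounded to nearest $100: Maintenance $2,500; Receiving $2,800; Finishing $600; Fabrication $3,100. Sum = $9,000.
Difference $8,900 − $9,000 = −$100 applied to largest billable hours (Fabrication): Fabrication becomes $3,000.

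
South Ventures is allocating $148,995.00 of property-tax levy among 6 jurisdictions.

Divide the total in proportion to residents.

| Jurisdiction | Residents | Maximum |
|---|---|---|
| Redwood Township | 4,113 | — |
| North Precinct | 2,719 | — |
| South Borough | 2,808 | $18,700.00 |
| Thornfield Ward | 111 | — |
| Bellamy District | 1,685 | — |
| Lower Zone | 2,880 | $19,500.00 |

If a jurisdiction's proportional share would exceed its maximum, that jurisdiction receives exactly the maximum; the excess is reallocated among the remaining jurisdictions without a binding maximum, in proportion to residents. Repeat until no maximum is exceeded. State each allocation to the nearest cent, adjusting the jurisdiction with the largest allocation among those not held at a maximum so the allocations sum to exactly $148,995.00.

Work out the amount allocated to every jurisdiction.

Redwood Township: $52,816.39 | North Precinct: $34,915.58 | South Borough: $18,700.00 | Thornfield Ward: $1,425.39 | Bellamy District: $21,637.64 | Lower Zone: $19,500.00

Residents total: 14,316.
Pro-rata shares before constraints: Redwood Township 42,806.4009; North Precinct 28,298.2261; South Borough 29,224.5013; Thornfield Ward 1,155.2420; Bellamy District 17,536.7823; Lower Zone 29,973.8474.
Capped: South Borough ($18,700.00), Lower Zone ($19,500.00); remaining pool $110,795.00 reallocated over remaining residents 8,628.
Remaining shares: Redwood Township 52,816.3926 → $52,816.39; North Precinct 34,915.5778 → $34,915.58; Thornfield Ward 1,425.3877 → $1,425.39; Bellamy District 21,637.6420 → $21,637.64.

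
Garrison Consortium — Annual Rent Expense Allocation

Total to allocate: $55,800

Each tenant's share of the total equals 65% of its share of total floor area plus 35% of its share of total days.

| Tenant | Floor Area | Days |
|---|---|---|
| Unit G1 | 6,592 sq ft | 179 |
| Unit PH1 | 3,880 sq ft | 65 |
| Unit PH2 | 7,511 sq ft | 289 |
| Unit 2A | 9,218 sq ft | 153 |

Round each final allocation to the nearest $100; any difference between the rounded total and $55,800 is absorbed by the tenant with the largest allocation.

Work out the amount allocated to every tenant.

Unit G1: $13,900 | Unit PH1: $7,000 | Unit PH2: $18,300 | Unit 2A: $16,600

Totals — floor area 27,201, days 686.
Blended shares (65% floor area + 35% days): Unit G1 0.2489; Unit PH1 0.1259; Unit PH2 0.3269; Unit 2A 0.2983.
Raw shares: Unit G1 13,885.84; Unit PH1 7,024.13; Unit PH2 18,242.87; Unit 2A 16,647.16.
Rounded to nearest $100: Unit G1 $13,900; Unit PH1 $7,000; Unit PH2 $18,200; Unit 2A $16,600. Sum = $55,700.
Difference $55,800 − $55,700 = +$100 applied to largest allocation (Unit PH2): Unit PH2 becomes $18,300.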